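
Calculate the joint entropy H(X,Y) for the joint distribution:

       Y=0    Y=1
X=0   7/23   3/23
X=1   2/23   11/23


H(X,Y) = -Σ p(x,y) log₂ p(x,y)
  p(0,0)=7/23: -0.3043 × log₂(0.3043) = 0.5223
  p(0,1)=3/23: -0.1304 × log₂(0.1304) = 0.3833
  p(1,0)=2/23: -0.0870 × log₂(0.0870) = 0.3064
  p(1,1)=11/23: -0.4783 × log₂(0.4783) = 0.5089
H(X,Y) = 1.7209 bits


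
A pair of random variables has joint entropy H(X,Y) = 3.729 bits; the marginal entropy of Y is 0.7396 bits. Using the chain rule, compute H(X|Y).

Chain rule: H(X,Y) = H(X|Y) + H(Y)
H(X|Y) = H(X,Y) - H(Y) = 3.729 - 0.7396 = 2.9894 bits


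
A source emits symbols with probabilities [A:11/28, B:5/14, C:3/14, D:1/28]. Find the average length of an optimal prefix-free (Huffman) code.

Huffman tree construction:
Combine smallest probabilities repeatedly
Resulting codes:
  A: 0 (length 1)
  B: 11 (length 2)
  C: 101 (length 3)
  D: 100 (length 3)
Average length = Σ p(s) × length(s) = 1.8571 bits


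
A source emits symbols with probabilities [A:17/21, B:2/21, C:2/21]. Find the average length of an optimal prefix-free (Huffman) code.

Huffman tree construction:
Combine smallest probabilities repeatedly
Resulting codes:
  A: 1 (length 1)
  B: 00 (length 2)
  C: 01 (length 2)
Average length = Σ p(s) × length(s) = 1.1905 bits


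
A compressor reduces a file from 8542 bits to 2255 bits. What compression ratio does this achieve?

Compression ratio = Original / Compressed
= 8542 / 2255 = 3.79:1


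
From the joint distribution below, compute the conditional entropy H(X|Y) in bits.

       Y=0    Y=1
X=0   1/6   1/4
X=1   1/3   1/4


H(X|Y) = Σ_y p(y) H(X|Y=y)
  p(Y=0) = 1/2, H(X|Y=0) = 0.9183
  p(Y=1) = 1/2, H(X|Y=1) = 1.0000
H(X|Y) = 0.5000×0.9183 + 0.5000×1.0000 = 0.9591 bits


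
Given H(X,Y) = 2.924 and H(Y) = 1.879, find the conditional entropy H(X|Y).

Chain rule: H(X,Y) = H(X|Y) + H(Y)
H(X|Y) = H(X,Y) - H(Y) = 2.924 - 1.879 = 1.045 bits


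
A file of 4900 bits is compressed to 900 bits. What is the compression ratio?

Compression ratio = Original / Compressed
= 4900 / 900 = 5.44:1


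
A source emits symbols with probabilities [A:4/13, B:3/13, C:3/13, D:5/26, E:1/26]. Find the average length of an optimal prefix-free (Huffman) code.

Huffman tree construction:
Combine smallest probabilities repeatedly
Resulting codes:
  A: 11 (length 2)
  B: 00 (length 2)
  C: 01 (length 2)
  D: 101 (length 3)
  E: 100 (length 3)
Average length = Σ p(s) × length(s) = 2.2308 bits


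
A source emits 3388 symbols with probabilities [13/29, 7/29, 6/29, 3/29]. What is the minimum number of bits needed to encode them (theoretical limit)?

Entropy H = 1.8227 bits/symbol
Minimum bits = H × n = 1.8227 × 3388
= 6175.46 bits


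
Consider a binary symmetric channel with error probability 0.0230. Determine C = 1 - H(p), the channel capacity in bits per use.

For BSC with error probability p:
C = 1 - H(p) where H(p) is binary entropy
H(0.0230) = -0.0230 × log₂(0.0230) - 0.9770 × log₂(0.9770)
H(p) = 0.1580
C = 1 - 0.1580 = 0.8420 bits/use


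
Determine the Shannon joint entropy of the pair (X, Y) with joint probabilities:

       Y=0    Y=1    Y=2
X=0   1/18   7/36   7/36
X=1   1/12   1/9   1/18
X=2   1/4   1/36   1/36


H(X,Y) = -Σ p(x,y) log₂ p(x,y)
  p(0,0)=1/18: -0.0556 × log₂(0.0556) = 0.2317
  p(0,1)=7/36: -0.1944 × log₂(0.1944) = 0.4594
  p(0,2)=7/36: -0.1944 × log₂(0.1944) = 0.4594
  p(1,0)=1/12: -0.0833 × log₂(0.0833) = 0.2987
  p(1,1)=1/9: -0.1111 × log₂(0.1111) = 0.3522
  p(1,2)=1/18: -0.0556 × log₂(0.0556) = 0.2317
  p(2,0)=1/4: -0.2500 × log₂(0.2500) = 0.5000
  p(2,1)=1/36: -0.0278 × log₂(0.0278) = 0.1436
  p(2,2)=1/36: -0.0278 × log₂(0.0278) = 0.1436
H(X,Y) = 2.8203 bits


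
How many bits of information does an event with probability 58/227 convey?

Information content I(x) = -log₂(p(x))
I = -log₂(58/227) = -log₂(0.2555)
I = 1.9686 bits


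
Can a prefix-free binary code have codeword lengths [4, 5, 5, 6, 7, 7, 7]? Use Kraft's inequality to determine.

Kraft inequality: Σ 2^(-l_i) ≤ 1 for prefix-free code
Calculating: 2^(-4) + 2^(-5) + 2^(-5) + 2^(-6) + 2^(-7) + 2^(-7) + 2^(-7)
= 0.0625 + 0.03125 + 0.03125 + 0.015625 + 0.0078125 + 0.0078125 + 0.0078125
= 0.1641
Since 0.1641 ≤ 1, prefix-free code exists


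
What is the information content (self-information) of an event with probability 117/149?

Information content I(x) = -log₂(p(x))
I = -log₂(117/149) = -log₂(0.7852)
I = 0.3488 bits


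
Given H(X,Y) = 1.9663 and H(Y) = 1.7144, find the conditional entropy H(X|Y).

Chain rule: H(X,Y) = H(X|Y) + H(Y)
H(X|Y) = H(X,Y) - H(Y) = 1.9663 - 1.7144 = 0.2519 bits


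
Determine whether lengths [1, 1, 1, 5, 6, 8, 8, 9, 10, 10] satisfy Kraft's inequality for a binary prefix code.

Kraft inequality: Σ 2^(-l_i) ≤ 1 for prefix-free code
Calculating: 2^(-1) + 2^(-1) + 2^(-1) + 2^(-5) + 2^(-6) + 2^(-8) + 2^(-8) + 2^(-9) + 2^(-10) + 2^(-10)
= 0.5 + 0.5 + 0.5 + 0.03125 + 0.015625 + 0.00390625 + 0.00390625 + 0.001953125 + 0.0009765625 + 0.0009765625
= 1.5586
Since 1.5586 > 1, prefix-free code does not exist


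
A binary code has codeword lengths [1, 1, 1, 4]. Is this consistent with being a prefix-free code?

Kraft inequality: Σ 2^(-l_i) ≤ 1 for prefix-free code
Calculating: 2^(-1) + 2^(-1) + 2^(-1) + 2^(-4)
= 0.5 + 0.5 + 0.5 + 0.0625
= 1.5625
Since 1.5625 > 1, prefix-free code does not exist


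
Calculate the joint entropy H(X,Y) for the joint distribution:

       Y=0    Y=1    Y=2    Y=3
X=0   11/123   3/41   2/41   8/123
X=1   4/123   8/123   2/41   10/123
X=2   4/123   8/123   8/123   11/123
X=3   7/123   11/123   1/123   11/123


H(X,Y) = -Σ p(x,y) log₂ p(x,y)
  p(0,0)=11/123: -0.0894 × log₂(0.0894) = 0.3115
  p(0,1)=3/41: -0.0732 × log₂(0.0732) = 0.2760
  p(0,2)=2/41: -0.0488 × log₂(0.0488) = 0.2126
  p(0,3)=8/123: -0.0650 × log₂(0.0650) = 0.2564
  p(1,0)=4/123: -0.0325 × log₂(0.0325) = 0.1607
  p(1,1)=8/123: -0.0650 × log₂(0.0650) = 0.2564
  p(1,2)=2/41: -0.0488 × log₂(0.0488) = 0.2126
  p(1,3)=10/123: -0.0813 × log₂(0.0813) = 0.2944
  p(2,0)=4/123: -0.0325 × log₂(0.0325) = 0.1607
  p(2,1)=8/123: -0.0650 × log₂(0.0650) = 0.2564
  p(2,2)=8/123: -0.0650 × log₂(0.0650) = 0.2564
  p(2,3)=11/123: -0.0894 × log₂(0.0894) = 0.3115
  p(3,0)=7/123: -0.0569 × log₂(0.0569) = 0.2353
  p(3,1)=11/123: -0.0894 × log₂(0.0894) = 0.3115
  p(3,2)=1/123: -0.0081 × log₂(0.0081) = 0.0564
  p(3,3)=11/123: -0.0894 × log₂(0.0894) = 0.3115
H(X,Y) = 3.8804 bits


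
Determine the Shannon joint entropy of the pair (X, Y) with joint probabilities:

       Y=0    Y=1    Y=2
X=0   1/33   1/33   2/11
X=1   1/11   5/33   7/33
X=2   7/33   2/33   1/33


H(X,Y) = -Σ p(x,y) log₂ p(x,y)
  p(0,0)=1/33: -0.0303 × log₂(0.0303) = 0.1529
  p(0,1)=1/33: -0.0303 × log₂(0.0303) = 0.1529
  p(0,2)=2/11: -0.1818 × log₂(0.1818) = 0.4472
  p(1,0)=1/11: -0.0909 × log₂(0.0909) = 0.3145
  p(1,1)=5/33: -0.1515 × log₂(0.1515) = 0.4125
  p(1,2)=7/33: -0.2121 × log₂(0.2121) = 0.4745
  p(2,0)=7/33: -0.2121 × log₂(0.2121) = 0.4745
  p(2,1)=2/33: -0.0606 × log₂(0.0606) = 0.2451
  p(2,2)=1/33: -0.0303 × log₂(0.0303) = 0.1529
H(X,Y) = 2.8269 bits


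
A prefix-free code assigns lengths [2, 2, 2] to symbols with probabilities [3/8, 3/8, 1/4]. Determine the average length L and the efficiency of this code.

Average length L = Σ p_i × l_i = 2.0000 bits
Entropy H = 1.5613 bits
Efficiency η = H/L × 100% = 78.06%


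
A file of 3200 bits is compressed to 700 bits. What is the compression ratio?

Compression ratio = Original / Compressed
= 3200 / 700 = 4.57:1


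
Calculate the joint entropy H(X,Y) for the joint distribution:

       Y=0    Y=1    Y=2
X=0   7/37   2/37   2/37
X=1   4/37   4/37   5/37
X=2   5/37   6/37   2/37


H(X,Y) = -Σ p(x,y) log₂ p(x,y)
  p(0,0)=7/37: -0.1892 × log₂(0.1892) = 0.4545
  p(0,1)=2/37: -0.0541 × log₂(0.0541) = 0.2275
  p(0,2)=2/37: -0.0541 × log₂(0.0541) = 0.2275
  p(1,0)=4/37: -0.1081 × log₂(0.1081) = 0.3470
  p(1,1)=4/37: -0.1081 × log₂(0.1081) = 0.3470
  p(1,2)=5/37: -0.1351 × log₂(0.1351) = 0.3902
  p(2,0)=5/37: -0.1351 × log₂(0.1351) = 0.3902
  p(2,1)=6/37: -0.1622 × log₂(0.1622) = 0.4256
  p(2,2)=2/37: -0.0541 × log₂(0.0541) = 0.2275
H(X,Y) = 3.0370 bits


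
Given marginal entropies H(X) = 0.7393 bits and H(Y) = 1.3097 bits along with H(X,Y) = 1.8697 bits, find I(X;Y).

I(X;Y) = H(X) + H(Y) - H(X,Y)
I(X;Y) = 0.7393 + 1.3097 - 1.8697 = 0.1793 bits


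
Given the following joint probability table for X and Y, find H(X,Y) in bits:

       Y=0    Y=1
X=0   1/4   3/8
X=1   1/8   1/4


H(X,Y) = -Σ p(x,y) log₂ p(x,y)
  p(0,0)=1/4: -0.2500 × log₂(0.2500) = 0.5000
  p(0,1)=3/8: -0.3750 × log₂(0.3750) = 0.5306
  p(1,0)=1/8: -0.1250 × log₂(0.1250) = 0.3750
  p(1,1)=1/4: -0.2500 × log₂(0.2500) = 0.5000
H(X,Y) = 1.9056 bits


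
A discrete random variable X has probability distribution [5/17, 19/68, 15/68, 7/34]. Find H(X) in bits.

H(X) = -Σ p(x) log₂ p(x)
  -5/17 × log₂(5/17) = 0.5193
  -19/68 × log₂(19/68) = 0.5140
  -15/68 × log₂(15/68) = 0.4810
  -7/34 × log₂(7/34) = 0.4694
H(X) = 1.9837 bits


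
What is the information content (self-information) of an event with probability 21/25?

Information content I(x) = -log₂(p(x))
I = -log₂(21/25) = -log₂(0.8400)
I = 0.2515 bits


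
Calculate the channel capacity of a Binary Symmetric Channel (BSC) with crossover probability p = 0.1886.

For BSC with error probability p:
C = 1 - H(p) where H(p) is binary entropy
H(0.1886) = -0.1886 × log₂(0.1886) - 0.8114 × log₂(0.8114)
H(p) = 0.6985
C = 1 - 0.6985 = 0.3015 bits/use


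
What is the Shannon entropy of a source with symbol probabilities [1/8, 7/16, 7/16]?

H(X) = -Σ p(x) log₂ p(x)
  -1/8 × log₂(1/8) = 0.3750
  -7/16 × log₂(7/16) = 0.5218
  -7/16 × log₂(7/16) = 0.5218
H(X) = 1.4186 bits


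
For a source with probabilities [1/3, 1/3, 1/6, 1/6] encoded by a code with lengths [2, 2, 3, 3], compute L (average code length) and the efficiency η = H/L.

Average length L = Σ p_i × l_i = 2.3333 bits
Entropy H = 1.9183 bits
Efficiency η = H/L × 100% = 82.21%


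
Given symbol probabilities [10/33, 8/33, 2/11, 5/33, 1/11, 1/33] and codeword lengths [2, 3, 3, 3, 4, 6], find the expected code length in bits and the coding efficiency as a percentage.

Average length L = Σ p_i × l_i = 2.8788 bits
Entropy H = 2.3446 bits
Efficiency η = H/L × 100% = 81.44%


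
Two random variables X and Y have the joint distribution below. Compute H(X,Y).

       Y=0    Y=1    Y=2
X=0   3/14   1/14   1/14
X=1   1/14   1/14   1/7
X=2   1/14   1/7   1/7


H(X,Y) = -Σ p(x,y) log₂ p(x,y)
  p(0,0)=3/14: -0.2143 × log₂(0.2143) = 0.4762
  p(0,1)=1/14: -0.0714 × log₂(0.0714) = 0.2720
  p(0,2)=1/14: -0.0714 × log₂(0.0714) = 0.2720
  p(1,0)=1/14: -0.0714 × log₂(0.0714) = 0.2720
  p(1,1)=1/14: -0.0714 × log₂(0.0714) = 0.2720
  p(1,2)=1/7: -0.1429 × log₂(0.1429) = 0.4011
  p(2,0)=1/14: -0.0714 × log₂(0.0714) = 0.2720
  p(2,1)=1/7: -0.1429 × log₂(0.1429) = 0.4011
  p(2,2)=1/7: -0.1429 × log₂(0.1429) = 0.4011
H(X,Y) = 3.0391 bits


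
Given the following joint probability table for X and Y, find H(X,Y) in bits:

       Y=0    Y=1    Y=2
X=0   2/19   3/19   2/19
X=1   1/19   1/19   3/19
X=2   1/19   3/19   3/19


H(X,Y) = -Σ p(x,y) log₂ p(x,y)
  p(0,0)=2/19: -0.1053 × log₂(0.1053) = 0.3419
  p(0,1)=3/19: -0.1579 × log₂(0.1579) = 0.4205
  p(0,2)=2/19: -0.1053 × log₂(0.1053) = 0.3419
  p(1,0)=1/19: -0.0526 × log₂(0.0526) = 0.2236
  p(1,1)=1/19: -0.0526 × log₂(0.0526) = 0.2236
  p(1,2)=3/19: -0.1579 × log₂(0.1579) = 0.4205
  p(2,0)=1/19: -0.0526 × log₂(0.0526) = 0.2236
  p(2,1)=3/19: -0.1579 × log₂(0.1579) = 0.4205
  p(2,2)=3/19: -0.1579 × log₂(0.1579) = 0.4205
H(X,Y) = 3.0364 bits


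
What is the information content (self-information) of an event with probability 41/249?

Information content I(x) = -log₂(p(x))
I = -log₂(41/249) = -log₂(0.1647)
I = 2.6024 bits


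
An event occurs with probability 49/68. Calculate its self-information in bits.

Information content I(x) = -log₂(p(x))
I = -log₂(49/68) = -log₂(0.7206)
I = 0.4728 bits


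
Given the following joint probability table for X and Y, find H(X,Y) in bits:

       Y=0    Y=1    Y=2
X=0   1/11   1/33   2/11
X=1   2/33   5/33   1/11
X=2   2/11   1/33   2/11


H(X,Y) = -Σ p(x,y) log₂ p(x,y)
  p(0,0)=1/11: -0.0909 × log₂(0.0909) = 0.3145
  p(0,1)=1/33: -0.0303 × log₂(0.0303) = 0.1529
  p(0,2)=2/11: -0.1818 × log₂(0.1818) = 0.4472
  p(1,0)=2/33: -0.0606 × log₂(0.0606) = 0.2451
  p(1,1)=5/33: -0.1515 × log₂(0.1515) = 0.4125
  p(1,2)=1/11: -0.0909 × log₂(0.0909) = 0.3145
  p(2,0)=2/11: -0.1818 × log₂(0.1818) = 0.4472
  p(2,1)=1/33: -0.0303 × log₂(0.0303) = 0.1529
  p(2,2)=2/11: -0.1818 × log₂(0.1818) = 0.4472
H(X,Y) = 2.9338 bits


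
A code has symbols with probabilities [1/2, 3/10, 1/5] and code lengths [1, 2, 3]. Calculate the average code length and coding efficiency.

Average length L = Σ p_i × l_i = 1.7000 bits
Entropy H = 1.4855 bits
Efficiency η = H/L × 100% = 87.38%


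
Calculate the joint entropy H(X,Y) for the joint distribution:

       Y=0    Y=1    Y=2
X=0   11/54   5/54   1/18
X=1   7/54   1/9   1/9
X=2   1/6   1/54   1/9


H(X,Y) = -Σ p(x,y) log₂ p(x,y)
  p(0,0)=11/54: -0.2037 × log₂(0.2037) = 0.4676
  p(0,1)=5/54: -0.0926 × log₂(0.0926) = 0.3179
  p(0,2)=1/18: -0.0556 × log₂(0.0556) = 0.2317
  p(1,0)=7/54: -0.1296 × log₂(0.1296) = 0.3821
  p(1,1)=1/9: -0.1111 × log₂(0.1111) = 0.3522
  p(1,2)=1/9: -0.1111 × log₂(0.1111) = 0.3522
  p(2,0)=1/6: -0.1667 × log₂(0.1667) = 0.4308
  p(2,1)=1/54: -0.0185 × log₂(0.0185) = 0.1066
  p(2,2)=1/9: -0.1111 × log₂(0.1111) = 0.3522
H(X,Y) = 2.9933 bits


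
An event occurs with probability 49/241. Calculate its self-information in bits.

Information content I(x) = -log₂(p(x))
I = -log₂(49/241) = -log₂(0.2033)
I = 2.2982 bits


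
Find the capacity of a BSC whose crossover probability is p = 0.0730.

For BSC with error probability p:
C = 1 - H(p) where H(p) is binary entropy
H(0.0730) = -0.0730 × log₂(0.0730) - 0.9270 × log₂(0.9270)
H(p) = 0.3770
C = 1 - 0.3770 = 0.6230 bits/use


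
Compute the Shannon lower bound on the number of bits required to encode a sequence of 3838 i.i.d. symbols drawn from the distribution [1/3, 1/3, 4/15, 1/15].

Entropy H = 1.8256 bits/symbol
Minimum bits = H × n = 1.8256 × 3838
= 7006.67 bits


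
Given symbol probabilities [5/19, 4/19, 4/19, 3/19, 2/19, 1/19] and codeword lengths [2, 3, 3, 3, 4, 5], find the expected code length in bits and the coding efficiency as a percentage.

Average length L = Σ p_i × l_i = 2.9474 bits
Entropy H = 2.4393 bits
Efficiency η = H/L × 100% = 82.76%


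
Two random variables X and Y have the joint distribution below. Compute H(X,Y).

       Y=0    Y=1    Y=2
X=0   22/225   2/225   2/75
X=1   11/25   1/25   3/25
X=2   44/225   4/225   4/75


H(X,Y) = -Σ p(x,y) log₂ p(x,y)
  p(0,0)=22/225: -0.0978 × log₂(0.0978) = 0.3280
  p(0,1)=2/225: -0.0089 × log₂(0.0089) = 0.0606
  p(0,2)=2/75: -0.0267 × log₂(0.0267) = 0.1394
  p(1,0)=11/25: -0.4400 × log₂(0.4400) = 0.5211
  p(1,1)=1/25: -0.0400 × log₂(0.0400) = 0.1858
  p(1,2)=3/25: -0.1200 × log₂(0.1200) = 0.3671
  p(2,0)=44/225: -0.1956 × log₂(0.1956) = 0.4604
  p(2,1)=4/225: -0.0178 × log₂(0.0178) = 0.1034
  p(2,2)=4/75: -0.0533 × log₂(0.0533) = 0.2255
H(X,Y) = 2.3913 bits


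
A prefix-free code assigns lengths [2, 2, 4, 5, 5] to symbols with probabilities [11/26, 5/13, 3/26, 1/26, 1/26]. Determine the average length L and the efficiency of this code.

Average length L = Σ p_i × l_i = 2.4615 bits
Entropy H = 1.7763 bits
Efficiency η = H/L × 100% = 72.16%


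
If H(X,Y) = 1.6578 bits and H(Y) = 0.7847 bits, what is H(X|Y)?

Chain rule: H(X,Y) = H(X|Y) + H(Y)
H(X|Y) = H(X,Y) - H(Y) = 1.6578 - 0.7847 = 0.8731 bits


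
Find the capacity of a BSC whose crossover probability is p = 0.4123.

For BSC with error probability p:
C = 1 - H(p) where H(p) is binary entropy
H(0.4123) = -0.4123 × log₂(0.4123) - 0.5877 × log₂(0.5877)
H(p) = 0.9777
C = 1 - 0.9777 = 0.0223 bits/use


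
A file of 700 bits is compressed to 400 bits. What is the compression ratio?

Compression ratio = Original / Compressed
= 700 / 400 = 1.75:1


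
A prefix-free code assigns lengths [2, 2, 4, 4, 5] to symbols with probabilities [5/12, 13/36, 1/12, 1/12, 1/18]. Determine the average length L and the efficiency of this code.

Average length L = Σ p_i × l_i = 2.5000 bits
Entropy H = 1.8861 bits
Efficiency η = H/L × 100% = 75.44%


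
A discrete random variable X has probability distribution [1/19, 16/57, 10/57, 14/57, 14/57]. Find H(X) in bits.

H(X) = -Σ p(x) log₂ p(x)
  -1/19 × log₂(1/19) = 0.2236
  -16/57 × log₂(16/57) = 0.5145
  -10/57 × log₂(10/57) = 0.4405
  -14/57 × log₂(14/57) = 0.4975
  -14/57 × log₂(14/57) = 0.4975
H(X) = 2.1736 bits


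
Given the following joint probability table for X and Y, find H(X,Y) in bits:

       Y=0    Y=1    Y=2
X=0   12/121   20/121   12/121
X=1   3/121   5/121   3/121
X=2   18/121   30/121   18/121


H(X,Y) = -Σ p(x,y) log₂ p(x,y)
  p(0,0)=12/121: -0.0992 × log₂(0.0992) = 0.3306
  p(0,1)=20/121: -0.1653 × log₂(0.1653) = 0.4292
  p(0,2)=12/121: -0.0992 × log₂(0.0992) = 0.3306
  p(1,0)=3/121: -0.0248 × log₂(0.0248) = 0.1322
  p(1,1)=5/121: -0.0413 × log₂(0.0413) = 0.1900
  p(1,2)=3/121: -0.0248 × log₂(0.0248) = 0.1322
  p(2,0)=18/121: -0.1488 × log₂(0.1488) = 0.4089
  p(2,1)=30/121: -0.2479 × log₂(0.2479) = 0.4988
  p(2,2)=18/121: -0.1488 × log₂(0.1488) = 0.4089
H(X,Y) = 2.8617 bits


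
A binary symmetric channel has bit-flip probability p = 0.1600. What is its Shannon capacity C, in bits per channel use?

For BSC with error probability p:
C = 1 - H(p) where H(p) is binary entropy
H(0.1600) = -0.1600 × log₂(0.1600) - 0.8400 × log₂(0.8400)
H(p) = 0.6343
C = 1 - 0.6343 = 0.3657 bits/use


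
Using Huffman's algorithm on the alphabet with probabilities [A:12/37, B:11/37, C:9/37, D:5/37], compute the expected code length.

Huffman tree construction:
Combine smallest probabilities repeatedly
Resulting codes:
  A: 11 (length 2)
  B: 10 (length 2)
  C: 01 (length 2)
  D: 00 (length 2)
Average length = Σ p(s) × length(s) = 2.0000 bits


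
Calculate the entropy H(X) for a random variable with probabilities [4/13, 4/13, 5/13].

H(X) = -Σ p(x) log₂ p(x)
  -4/13 × log₂(4/13) = 0.5232
  -4/13 × log₂(4/13) = 0.5232
  -5/13 × log₂(5/13) = 0.5302
H(X) = 1.5766 bits


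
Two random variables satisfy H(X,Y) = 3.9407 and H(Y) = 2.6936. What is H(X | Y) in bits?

Chain rule: H(X,Y) = H(X|Y) + H(Y)
H(X|Y) = H(X,Y) - H(Y) = 3.9407 - 2.6936 = 1.2471 bits


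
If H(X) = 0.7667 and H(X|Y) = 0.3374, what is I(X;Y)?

I(X;Y) = H(X) - H(X|Y)
I(X;Y) = 0.7667 - 0.3374 = 0.4293 bits


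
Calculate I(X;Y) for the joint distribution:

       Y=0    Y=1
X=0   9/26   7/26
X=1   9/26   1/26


H(X) = 0.9612, H(Y) = 0.8905, H(X,Y) = 1.7500
I(X;Y) = H(X) + H(Y) - H(X,Y) = 0.1017 bits


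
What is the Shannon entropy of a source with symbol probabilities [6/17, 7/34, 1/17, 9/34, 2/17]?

H(X) = -Σ p(x) log₂ p(x)
  -6/17 × log₂(6/17) = 0.5303
  -7/34 × log₂(7/34) = 0.4694
  -1/17 × log₂(1/17) = 0.2404
  -9/34 × log₂(9/34) = 0.5076
  -2/17 × log₂(2/17) = 0.3632
H(X) = 2.1110 bits


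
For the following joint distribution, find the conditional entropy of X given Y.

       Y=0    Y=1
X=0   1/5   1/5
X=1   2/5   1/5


H(X|Y) = Σ_y p(y) H(X|Y=y)
  p(Y=0) = 3/5, H(X|Y=0) = 0.9183
  p(Y=1) = 2/5, H(X|Y=1) = 1.0000
H(X|Y) = 0.6000×0.9183 + 0.4000×1.0000 = 0.9510 bits


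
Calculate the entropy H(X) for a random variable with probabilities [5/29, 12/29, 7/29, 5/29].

H(X) = -Σ p(x) log₂ p(x)
  -5/29 × log₂(5/29) = 0.4373
  -12/29 × log₂(12/29) = 0.5268
  -7/29 × log₂(7/29) = 0.4950
  -5/29 × log₂(5/29) = 0.4373
H(X) = 1.8962 bits


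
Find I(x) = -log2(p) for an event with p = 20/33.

Information content I(x) = -log₂(p(x))
I = -log₂(20/33) = -log₂(0.6061)
I = 0.7225 bits


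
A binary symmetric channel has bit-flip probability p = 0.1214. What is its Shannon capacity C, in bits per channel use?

For BSC with error probability p:
C = 1 - H(p) where H(p) is binary entropy
H(0.1214) = -0.1214 × log₂(0.1214) - 0.8786 × log₂(0.8786)
H(p) = 0.5334
C = 1 - 0.5334 = 0.4666 bits/use


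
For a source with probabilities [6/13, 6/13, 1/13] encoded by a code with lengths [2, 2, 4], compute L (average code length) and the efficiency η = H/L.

Average length L = Σ p_i × l_i = 2.1538 bits
Entropy H = 1.3143 bits
Efficiency η = H/L × 100% = 61.02%


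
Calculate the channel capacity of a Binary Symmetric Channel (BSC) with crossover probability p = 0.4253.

For BSC with error probability p:
C = 1 - H(p) where H(p) is binary entropy
H(0.4253) = -0.4253 × log₂(0.4253) - 0.5747 × log₂(0.5747)
H(p) = 0.9838
C = 1 - 0.9838 = 0.0162 bits/use


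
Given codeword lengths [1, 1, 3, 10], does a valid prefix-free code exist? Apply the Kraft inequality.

Kraft inequality: Σ 2^(-l_i) ≤ 1 for prefix-free code
Calculating: 2^(-1) + 2^(-1) + 2^(-3) + 2^(-10)
= 0.5 + 0.5 + 0.125 + 0.0009765625
= 1.1260
Since 1.1260 > 1, prefix-free code does not exist


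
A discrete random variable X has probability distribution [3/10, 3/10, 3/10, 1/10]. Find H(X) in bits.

H(X) = -Σ p(x) log₂ p(x)
  -3/10 × log₂(3/10) = 0.5211
  -3/10 × log₂(3/10) = 0.5211
  -3/10 × log₂(3/10) = 0.5211
  -1/10 × log₂(1/10) = 0.3322
H(X) = 1.8955 bits


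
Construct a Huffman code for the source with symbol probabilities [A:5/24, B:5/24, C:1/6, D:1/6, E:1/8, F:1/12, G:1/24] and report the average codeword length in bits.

Huffman tree construction:
Combine smallest probabilities repeatedly
Resulting codes:
  A: 00 (length 2)
  B: 01 (length 2)
  C: 110 (length 3)
  D: 111 (length 3)
  E: 100 (length 3)
  F: 1011 (length 4)
  G: 1010 (length 4)
Average length = Σ p(s) × length(s) = 2.7083 bits


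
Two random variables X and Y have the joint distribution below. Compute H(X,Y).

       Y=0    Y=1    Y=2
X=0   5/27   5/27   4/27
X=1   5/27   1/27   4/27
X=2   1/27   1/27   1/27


H(X,Y) = -Σ p(x,y) log₂ p(x,y)
  p(0,0)=5/27: -0.1852 × log₂(0.1852) = 0.4505
  p(0,1)=5/27: -0.1852 × log₂(0.1852) = 0.4505
  p(0,2)=4/27: -0.1481 × log₂(0.1481) = 0.4081
  p(1,0)=5/27: -0.1852 × log₂(0.1852) = 0.4505
  p(1,1)=1/27: -0.0370 × log₂(0.0370) = 0.1761
  p(1,2)=4/27: -0.1481 × log₂(0.1481) = 0.4081
  p(2,0)=1/27: -0.0370 × log₂(0.0370) = 0.1761
  p(2,1)=1/27: -0.0370 × log₂(0.0370) = 0.1761
  p(2,2)=1/27: -0.0370 × log₂(0.0370) = 0.1761
H(X,Y) = 2.8723 bits


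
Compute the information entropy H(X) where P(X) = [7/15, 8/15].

H(X) = -Σ p(x) log₂ p(x)
  -7/15 × log₂(7/15) = 0.5131
  -8/15 × log₂(8/15) = 0.4837
H(X) = 0.9968 bits


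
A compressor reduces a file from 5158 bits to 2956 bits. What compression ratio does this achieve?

Compression ratio = Original / Compressed
= 5158 / 2956 = 1.74:1


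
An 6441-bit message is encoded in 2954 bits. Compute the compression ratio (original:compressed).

Compression ratio = Original / Compressed
= 6441 / 2954 = 2.18:1


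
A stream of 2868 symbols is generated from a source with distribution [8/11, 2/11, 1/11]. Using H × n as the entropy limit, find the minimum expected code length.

Entropy H = 1.0958 bits/symbol
Minimum bits = H × n = 1.0958 × 2868
= 3142.74 bits


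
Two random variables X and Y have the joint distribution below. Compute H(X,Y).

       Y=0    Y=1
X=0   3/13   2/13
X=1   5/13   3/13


H(X,Y) = -Σ p(x,y) log₂ p(x,y)
  p(0,0)=3/13: -0.2308 × log₂(0.2308) = 0.4882
  p(0,1)=2/13: -0.1538 × log₂(0.1538) = 0.4155
  p(1,0)=5/13: -0.3846 × log₂(0.3846) = 0.5302
  p(1,1)=3/13: -0.2308 × log₂(0.2308) = 0.4882
H(X,Y) = 1.9220 bits


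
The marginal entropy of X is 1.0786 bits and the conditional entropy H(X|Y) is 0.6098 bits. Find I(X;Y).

I(X;Y) = H(X) - H(X|Y)
I(X;Y) = 1.0786 - 0.6098 = 0.4688 bits


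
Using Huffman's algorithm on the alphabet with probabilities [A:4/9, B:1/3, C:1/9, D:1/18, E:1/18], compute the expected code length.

Huffman tree construction:
Combine smallest probabilities repeatedly
Resulting codes:
  A: 0 (length 1)
  B: 11 (length 2)
  C: 100 (length 3)
  D: 1010 (length 4)
  E: 1011 (length 4)
Average length = Σ p(s) × length(s) = 1.8889 bits


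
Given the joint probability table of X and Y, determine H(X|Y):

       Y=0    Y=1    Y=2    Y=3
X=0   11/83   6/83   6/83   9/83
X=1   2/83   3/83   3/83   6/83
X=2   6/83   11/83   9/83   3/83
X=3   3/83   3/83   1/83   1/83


H(X|Y) = Σ_y p(y) H(X|Y=y)
  p(Y=0) = 22/83, H(X|Y=0) = 1.7177
  p(Y=1) = 23/83, H(X|Y=1) = 1.7812
  p(Y=2) = 19/83, H(X|Y=2) = 1.6798
  p(Y=3) = 19/83, H(X|Y=3) = 1.6798
H(X|Y) = 0.2651×1.7177 + 0.2771×1.7812 + 0.2289×1.6798 + 0.2289×1.6798 = 1.7180 bits


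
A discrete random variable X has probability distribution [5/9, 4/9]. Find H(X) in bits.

H(X) = -Σ p(x) log₂ p(x)
  -5/9 × log₂(5/9) = 0.4711
  -4/9 × log₂(4/9) = 0.5200
H(X) = 0.9911 bits


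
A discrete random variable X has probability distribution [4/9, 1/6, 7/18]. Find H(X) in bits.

H(X) = -Σ p(x) log₂ p(x)
  -4/9 × log₂(4/9) = 0.5200
  -1/6 × log₂(1/6) = 0.4308
  -7/18 × log₂(7/18) = 0.5299
H(X) = 1.4807 bits


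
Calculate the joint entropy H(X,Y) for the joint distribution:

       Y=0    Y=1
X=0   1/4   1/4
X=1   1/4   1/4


H(X,Y) = -Σ p(x,y) log₂ p(x,y)
  p(0,0)=1/4: -0.2500 × log₂(0.2500) = 0.5000
  p(0,1)=1/4: -0.2500 × log₂(0.2500) = 0.5000
  p(1,0)=1/4: -0.2500 × log₂(0.2500) = 0.5000
  p(1,1)=1/4: -0.2500 × log₂(0.2500) = 0.5000
H(X,Y) = 2.0000 bits


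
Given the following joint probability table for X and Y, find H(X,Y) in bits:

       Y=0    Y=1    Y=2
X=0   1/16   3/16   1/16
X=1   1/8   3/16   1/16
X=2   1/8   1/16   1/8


H(X,Y) = -Σ p(x,y) log₂ p(x,y)
  p(0,0)=1/16: -0.0625 × log₂(0.0625) = 0.2500
  p(0,1)=3/16: -0.1875 × log₂(0.1875) = 0.4528
  p(0,2)=1/16: -0.0625 × log₂(0.0625) = 0.2500
  p(1,0)=1/8: -0.1250 × log₂(0.1250) = 0.3750
  p(1,1)=3/16: -0.1875 × log₂(0.1875) = 0.4528
  p(1,2)=1/16: -0.0625 × log₂(0.0625) = 0.2500
  p(2,0)=1/8: -0.1250 × log₂(0.1250) = 0.3750
  p(2,1)=1/16: -0.0625 × log₂(0.0625) = 0.2500
  p(2,2)=1/8: -0.1250 × log₂(0.1250) = 0.3750
H(X,Y) = 3.0306 bits


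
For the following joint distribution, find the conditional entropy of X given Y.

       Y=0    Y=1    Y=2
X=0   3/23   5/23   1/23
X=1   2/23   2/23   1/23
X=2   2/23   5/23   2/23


H(X|Y) = Σ_y p(y) H(X|Y=y)
  p(Y=0) = 7/23, H(X|Y=0) = 1.5567
  p(Y=1) = 12/23, H(X|Y=1) = 1.4834
  p(Y=2) = 4/23, H(X|Y=2) = 1.5000
H(X|Y) = 0.3043×1.5567 + 0.5217×1.4834 + 0.1739×1.5000 = 1.5086 bits


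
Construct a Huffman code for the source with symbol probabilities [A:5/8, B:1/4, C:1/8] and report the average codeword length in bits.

Huffman tree construction:
Combine smallest probabilities repeatedly
Resulting codes:
  A: 1 (length 1)
  B: 01 (length 2)
  C: 00 (length 2)
Average length = Σ p(s) × length(s) = 1.3750 bits


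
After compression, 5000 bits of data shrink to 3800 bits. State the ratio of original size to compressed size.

Compression ratio = Original / Compressed
= 5000 / 3800 = 1.32:1


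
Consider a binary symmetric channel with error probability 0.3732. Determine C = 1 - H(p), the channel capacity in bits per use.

For BSC with error probability p:
C = 1 - H(p) where H(p) is binary entropy
H(0.3732) = -0.3732 × log₂(0.3732) - 0.6268 × log₂(0.6268)
H(p) = 0.9531
C = 1 - 0.9531 = 0.0469 bits/use


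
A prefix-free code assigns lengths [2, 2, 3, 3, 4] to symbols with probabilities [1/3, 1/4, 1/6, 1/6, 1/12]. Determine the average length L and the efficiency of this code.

Average length L = Σ p_i × l_i = 2.5000 bits
Entropy H = 2.1887 bits
Efficiency η = H/L × 100% = 87.55%


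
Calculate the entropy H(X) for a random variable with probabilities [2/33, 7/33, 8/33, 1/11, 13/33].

H(X) = -Σ p(x) log₂ p(x)
  -2/33 × log₂(2/33) = 0.2451
  -7/33 × log₂(7/33) = 0.4745
  -8/33 × log₂(8/33) = 0.4956
  -1/11 × log₂(1/11) = 0.3145
  -13/33 × log₂(13/33) = 0.5294
H(X) = 2.0592 bits


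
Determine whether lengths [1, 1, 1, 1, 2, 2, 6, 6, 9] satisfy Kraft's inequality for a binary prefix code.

Kraft inequality: Σ 2^(-l_i) ≤ 1 for prefix-free code
Calculating: 2^(-1) + 2^(-1) + 2^(-1) + 2^(-1) + 2^(-2) + 2^(-2) + 2^(-6) + 2^(-6) + 2^(-9)
= 0.5 + 0.5 + 0.5 + 0.5 + 0.25 + 0.25 + 0.015625 + 0.015625 + 0.001953125
= 2.5332
Since 2.5332 > 1, prefix-free code does not exist


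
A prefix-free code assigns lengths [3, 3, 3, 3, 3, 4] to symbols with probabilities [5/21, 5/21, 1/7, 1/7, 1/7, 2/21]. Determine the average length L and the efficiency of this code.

Average length L = Σ p_i × l_i = 3.0952 bits
Entropy H = 2.5121 bits
Efficiency η = H/L × 100% = 81.16%


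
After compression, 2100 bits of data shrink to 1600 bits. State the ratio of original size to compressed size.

Compression ratio = Original / Compressed
= 2100 / 1600 = 1.31:1


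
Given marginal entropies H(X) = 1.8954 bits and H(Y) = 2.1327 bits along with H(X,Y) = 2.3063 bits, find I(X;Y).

I(X;Y) = H(X) + H(Y) - H(X,Y)
I(X;Y) = 1.8954 + 2.1327 - 2.3063 = 1.7218 bits


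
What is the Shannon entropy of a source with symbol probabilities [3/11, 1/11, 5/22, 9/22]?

H(X) = -Σ p(x) log₂ p(x)
  -3/11 × log₂(3/11) = 0.5112
  -1/11 × log₂(1/11) = 0.3145
  -5/22 × log₂(5/22) = 0.4858
  -9/22 × log₂(9/22) = 0.5275
H(X) = 1.8390 bits


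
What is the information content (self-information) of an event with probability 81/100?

Information content I(x) = -log₂(p(x))
I = -log₂(81/100) = -log₂(0.8100)
I = 0.3040 bits


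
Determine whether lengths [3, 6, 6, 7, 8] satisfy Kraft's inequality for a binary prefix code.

Kraft inequality: Σ 2^(-l_i) ≤ 1 for prefix-free code
Calculating: 2^(-3) + 2^(-6) + 2^(-6) + 2^(-7) + 2^(-8)
= 0.125 + 0.015625 + 0.015625 + 0.0078125 + 0.00390625
= 0.1680
Since 0.1680 ≤ 1, prefix-free code exists


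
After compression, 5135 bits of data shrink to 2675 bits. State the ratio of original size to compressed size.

Compression ratio = Original / Compressed
= 5135 / 2675 = 1.92:1


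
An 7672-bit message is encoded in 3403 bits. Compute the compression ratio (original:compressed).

Compression ratio = Original / Compressed
= 7672 / 3403 = 2.25:1


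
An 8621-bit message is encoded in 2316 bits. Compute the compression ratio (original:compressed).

Compression ratio = Original / Compressed
= 8621 / 2316 = 3.72:1


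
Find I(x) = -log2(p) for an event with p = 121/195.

Information content I(x) = -log₂(p(x))
I = -log₂(121/195) = -log₂(0.6205)
I = 0.6885 bits


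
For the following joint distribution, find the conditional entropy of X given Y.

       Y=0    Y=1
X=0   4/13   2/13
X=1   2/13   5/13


H(X|Y) = Σ_y p(y) H(X|Y=y)
  p(Y=0) = 6/13, H(X|Y=0) = 0.9183
  p(Y=1) = 7/13, H(X|Y=1) = 0.8631
H(X|Y) = 0.4615×0.9183 + 0.5385×0.8631 = 0.8886 bits


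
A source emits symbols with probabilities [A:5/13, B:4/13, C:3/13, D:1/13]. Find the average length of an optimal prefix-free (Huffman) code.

Huffman tree construction:
Combine smallest probabilities repeatedly
Resulting codes:
  A: 0 (length 1)
  B: 10 (length 2)
  C: 111 (length 3)
  D: 110 (length 3)
Average length = Σ p(s) × length(s) = 1.9231 bits


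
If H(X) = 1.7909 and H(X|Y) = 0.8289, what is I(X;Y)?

I(X;Y) = H(X) - H(X|Y)
I(X;Y) = 1.7909 - 0.8289 = 0.962 bits


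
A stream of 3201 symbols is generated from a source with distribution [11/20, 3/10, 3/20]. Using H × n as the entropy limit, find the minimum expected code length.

Entropy H = 1.4060 bits/symbol
Minimum bits = H × n = 1.4060 × 3201
= 4500.63 bits


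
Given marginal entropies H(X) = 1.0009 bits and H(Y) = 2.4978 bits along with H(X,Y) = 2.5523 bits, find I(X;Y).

I(X;Y) = H(X) + H(Y) - H(X,Y)
I(X;Y) = 1.0009 + 2.4978 - 2.5523 = 0.9464 bits


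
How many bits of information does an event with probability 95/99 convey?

Information content I(x) = -log₂(p(x))
I = -log₂(95/99) = -log₂(0.9596)
I = 0.0595 bits


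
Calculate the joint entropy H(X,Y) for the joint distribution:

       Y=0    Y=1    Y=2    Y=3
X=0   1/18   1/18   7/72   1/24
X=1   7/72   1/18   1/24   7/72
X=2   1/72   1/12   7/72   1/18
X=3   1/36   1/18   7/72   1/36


H(X,Y) = -Σ p(x,y) log₂ p(x,y)
  p(0,0)=1/18: -0.0556 × log₂(0.0556) = 0.2317
  p(0,1)=1/18: -0.0556 × log₂(0.0556) = 0.2317
  p(0,2)=7/72: -0.0972 × log₂(0.0972) = 0.3269
  p(0,3)=1/24: -0.0417 × log₂(0.0417) = 0.1910
  p(1,0)=7/72: -0.0972 × log₂(0.0972) = 0.3269
  p(1,1)=1/18: -0.0556 × log₂(0.0556) = 0.2317
  p(1,2)=1/24: -0.0417 × log₂(0.0417) = 0.1910
  p(1,3)=7/72: -0.0972 × log₂(0.0972) = 0.3269
  p(2,0)=1/72: -0.0139 × log₂(0.0139) = 0.0857
  p(2,1)=1/12: -0.0833 × log₂(0.0833) = 0.2987
  p(2,2)=7/72: -0.0972 × log₂(0.0972) = 0.3269
  p(2,3)=1/18: -0.0556 × log₂(0.0556) = 0.2317
  p(3,0)=1/36: -0.0278 × log₂(0.0278) = 0.1436
  p(3,1)=1/18: -0.0556 × log₂(0.0556) = 0.2317
  p(3,2)=7/72: -0.0972 × log₂(0.0972) = 0.3269
  p(3,3)=1/36: -0.0278 × log₂(0.0278) = 0.1436
H(X,Y) = 3.8466 bits


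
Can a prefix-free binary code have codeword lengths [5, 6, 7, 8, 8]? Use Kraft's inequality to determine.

Kraft inequality: Σ 2^(-l_i) ≤ 1 for prefix-free code
Calculating: 2^(-5) + 2^(-6) + 2^(-7) + 2^(-8) + 2^(-8)
= 0.03125 + 0.015625 + 0.0078125 + 0.00390625 + 0.00390625
= 0.0625
Since 0.0625 ≤ 1, prefix-free code exists


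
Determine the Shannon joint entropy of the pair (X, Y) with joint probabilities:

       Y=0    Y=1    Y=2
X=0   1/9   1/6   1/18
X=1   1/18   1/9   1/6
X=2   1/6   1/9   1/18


H(X,Y) = -Σ p(x,y) log₂ p(x,y)
  p(0,0)=1/9: -0.1111 × log₂(0.1111) = 0.3522
  p(0,1)=1/6: -0.1667 × log₂(0.1667) = 0.4308
  p(0,2)=1/18: -0.0556 × log₂(0.0556) = 0.2317
  p(1,0)=1/18: -0.0556 × log₂(0.0556) = 0.2317
  p(1,1)=1/9: -0.1111 × log₂(0.1111) = 0.3522
  p(1,2)=1/6: -0.1667 × log₂(0.1667) = 0.4308
  p(2,0)=1/6: -0.1667 × log₂(0.1667) = 0.4308
  p(2,1)=1/9: -0.1111 × log₂(0.1111) = 0.3522
  p(2,2)=1/18: -0.0556 × log₂(0.0556) = 0.2317
H(X,Y) = 3.0441 bits


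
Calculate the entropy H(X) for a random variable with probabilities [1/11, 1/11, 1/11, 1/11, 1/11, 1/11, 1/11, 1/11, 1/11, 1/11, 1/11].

H(X) = -Σ p(x) log₂ p(x)
  -1/11 × log₂(1/11) = 0.3145
  -1/11 × log₂(1/11) = 0.3145
  -1/11 × log₂(1/11) = 0.3145
  -1/11 × log₂(1/11) = 0.3145
  -1/11 × log₂(1/11) = 0.3145
  -1/11 × log₂(1/11) = 0.3145
  -1/11 × log₂(1/11) = 0.3145
  -1/11 × log₂(1/11) = 0.3145
  -1/11 × log₂(1/11) = 0.3145
  -1/11 × log₂(1/11) = 0.3145
  -1/11 × log₂(1/11) = 0.3145
H(X) = 3.4594 bits


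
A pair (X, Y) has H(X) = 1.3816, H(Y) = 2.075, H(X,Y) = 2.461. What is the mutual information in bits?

I(X;Y) = H(X) + H(Y) - H(X,Y)
I(X;Y) = 1.3816 + 2.075 - 2.461 = 0.9956 bits


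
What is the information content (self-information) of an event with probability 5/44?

Information content I(x) = -log₂(p(x))
I = -log₂(5/44) = -log₂(0.1136)
I = 3.1375 bits


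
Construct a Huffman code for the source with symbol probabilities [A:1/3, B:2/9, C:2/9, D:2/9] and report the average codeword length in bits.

Huffman tree construction:
Combine smallest probabilities repeatedly
Resulting codes:
  A: 11 (length 2)
  B: 00 (length 2)
  C: 01 (length 2)
  D: 10 (length 2)
Average length = Σ p(s) × length(s) = 2.0000 bits


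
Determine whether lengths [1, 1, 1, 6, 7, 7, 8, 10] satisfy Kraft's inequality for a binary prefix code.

Kraft inequality: Σ 2^(-l_i) ≤ 1 for prefix-free code
Calculating: 2^(-1) + 2^(-1) + 2^(-1) + 2^(-6) + 2^(-7) + 2^(-7) + 2^(-8) + 2^(-10)
= 0.5 + 0.5 + 0.5 + 0.015625 + 0.0078125 + 0.0078125 + 0.00390625 + 0.0009765625
= 1.5361
Since 1.5361 > 1, prefix-free code does not exist


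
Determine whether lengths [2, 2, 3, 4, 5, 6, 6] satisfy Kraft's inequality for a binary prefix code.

Kraft inequality: Σ 2^(-l_i) ≤ 1 for prefix-free code
Calculating: 2^(-2) + 2^(-2) + 2^(-3) + 2^(-4) + 2^(-5) + 2^(-6) + 2^(-6)
= 0.25 + 0.25 + 0.125 + 0.0625 + 0.03125 + 0.015625 + 0.015625
= 0.7500
Since 0.7500 ≤ 1, prefix-free code exists


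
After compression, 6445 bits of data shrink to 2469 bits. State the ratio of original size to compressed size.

Compression ratio = Original / Compressed
= 6445 / 2469 = 2.61:1


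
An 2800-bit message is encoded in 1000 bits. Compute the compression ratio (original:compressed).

Compression ratio = Original / Compressed
= 2800 / 1000 = 2.80:1


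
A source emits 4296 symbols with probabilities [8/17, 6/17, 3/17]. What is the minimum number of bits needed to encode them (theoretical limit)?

Entropy H = 1.4837 bits/symbol
Minimum bits = H × n = 1.4837 × 4296
= 6373.80 bits


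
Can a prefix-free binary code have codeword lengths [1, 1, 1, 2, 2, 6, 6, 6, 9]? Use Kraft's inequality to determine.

Kraft inequality: Σ 2^(-l_i) ≤ 1 for prefix-free code
Calculating: 2^(-1) + 2^(-1) + 2^(-1) + 2^(-2) + 2^(-2) + 2^(-6) + 2^(-6) + 2^(-6) + 2^(-9)
= 0.5 + 0.5 + 0.5 + 0.25 + 0.25 + 0.015625 + 0.015625 + 0.015625 + 0.001953125
= 2.0488
Since 2.0488 > 1, prefix-free code does not exist


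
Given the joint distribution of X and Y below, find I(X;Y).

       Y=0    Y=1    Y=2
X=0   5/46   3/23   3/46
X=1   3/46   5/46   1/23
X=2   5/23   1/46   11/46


H(X) = 1.5099, H(Y) = 1.5653, H(X,Y) = 2.8820
I(X;Y) = H(X) + H(Y) - H(X,Y) = 0.1932 bits


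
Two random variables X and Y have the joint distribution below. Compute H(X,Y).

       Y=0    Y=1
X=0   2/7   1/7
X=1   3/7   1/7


H(X,Y) = -Σ p(x,y) log₂ p(x,y)
  p(0,0)=2/7: -0.2857 × log₂(0.2857) = 0.5164
  p(0,1)=1/7: -0.1429 × log₂(0.1429) = 0.4011
  p(1,0)=3/7: -0.4286 × log₂(0.4286) = 0.5239
  p(1,1)=1/7: -0.1429 × log₂(0.1429) = 0.4011
H(X,Y) = 1.8424 bits


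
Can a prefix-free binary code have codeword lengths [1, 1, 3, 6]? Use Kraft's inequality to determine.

Kraft inequality: Σ 2^(-l_i) ≤ 1 for prefix-free code
Calculating: 2^(-1) + 2^(-1) + 2^(-3) + 2^(-6)
= 0.5 + 0.5 + 0.125 + 0.015625
= 1.1406
Since 1.1406 > 1, prefix-free code does not exist


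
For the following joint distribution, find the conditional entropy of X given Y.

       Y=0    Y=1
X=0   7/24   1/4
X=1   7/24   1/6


H(X|Y) = Σ_y p(y) H(X|Y=y)
  p(Y=0) = 7/12, H(X|Y=0) = 1.0000
  p(Y=1) = 5/12, H(X|Y=1) = 0.9710
H(X|Y) = 0.5833×1.0000 + 0.4167×0.9710 = 0.9879 bits


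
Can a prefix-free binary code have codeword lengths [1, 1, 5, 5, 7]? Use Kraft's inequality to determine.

Kraft inequality: Σ 2^(-l_i) ≤ 1 for prefix-free code
Calculating: 2^(-1) + 2^(-1) + 2^(-5) + 2^(-5) + 2^(-7)
= 0.5 + 0.5 + 0.03125 + 0.03125 + 0.0078125
= 1.0703
Since 1.0703 > 1, prefix-free code does not exist


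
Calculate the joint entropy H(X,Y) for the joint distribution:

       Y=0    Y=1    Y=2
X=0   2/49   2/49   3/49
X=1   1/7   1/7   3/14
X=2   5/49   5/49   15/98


H(X,Y) = -Σ p(x,y) log₂ p(x,y)
  p(0,0)=2/49: -0.0408 × log₂(0.0408) = 0.1884
  p(0,1)=2/49: -0.0408 × log₂(0.0408) = 0.1884
  p(0,2)=3/49: -0.0612 × log₂(0.0612) = 0.2467
  p(1,0)=1/7: -0.1429 × log₂(0.1429) = 0.4011
  p(1,1)=1/7: -0.1429 × log₂(0.1429) = 0.4011
  p(1,2)=3/14: -0.2143 × log₂(0.2143) = 0.4762
  p(2,0)=5/49: -0.1020 × log₂(0.1020) = 0.3360
  p(2,1)=5/49: -0.1020 × log₂(0.1020) = 0.3360
  p(2,2)=15/98: -0.1531 × log₂(0.1531) = 0.4145
H(X,Y) = 2.9882 bits
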